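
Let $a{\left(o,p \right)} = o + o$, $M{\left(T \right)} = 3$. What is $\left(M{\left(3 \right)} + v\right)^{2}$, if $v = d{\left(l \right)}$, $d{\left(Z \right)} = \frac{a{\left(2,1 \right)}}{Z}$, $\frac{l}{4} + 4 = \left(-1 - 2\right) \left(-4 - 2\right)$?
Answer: $\frac{1849}{196} \approx 9.4337$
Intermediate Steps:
$l = 56$ ($l = -16 + 4 \left(-1 - 2\right) \left(-4 - 2\right) = -16 + 4 \left(\left(-3\right) \left(-6\right)\right) = -16 + 4 \cdot 18 = -16 + 72 = 56$)
$a{\left(o,p \right)} = 2 o$
$d{\left(Z \right)} = \frac{4}{Z}$ ($d{\left(Z \right)} = \frac{2 \cdot 2}{Z} = \frac{4}{Z}$)
$v = \frac{1}{14}$ ($v = \frac{4}{56} = 4 \cdot \frac{1}{56} = \frac{1}{14} \approx 0.071429$)
$\left(M{\left(3 \right)} + v\right)^{2} = \left(3 + \frac{1}{14}\right)^{2} = \left(\frac{43}{14}\right)^{2} = \frac{1849}{196}$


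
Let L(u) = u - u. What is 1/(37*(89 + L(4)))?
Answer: 1/3293 ≈ 0.00030367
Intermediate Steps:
L(u) = 0
1/(37*(89 + L(4))) = 1/(37*(89 + 0)) = 1/(37*89) = 1/3293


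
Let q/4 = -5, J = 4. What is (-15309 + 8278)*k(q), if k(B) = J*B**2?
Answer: -11249600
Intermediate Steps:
q = -20 (q = 4*(-5) = -20)
k(B) = 4*B**2
(-15309 + 8278)*k(q) = (-15309 + 8278)*(4*(-20)**2) = -28124*400 = -7031*1600 = -11249600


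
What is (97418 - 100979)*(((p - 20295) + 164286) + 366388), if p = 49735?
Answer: -1994565954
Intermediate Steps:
(97418 - 100979)*(((p - 20295) + 164286) + 366388) = (97418 - 100979)*(((49735 - 20295) + 164286) + 366388) = -3561*((29440 + 164286) + 366388) = -3561*(193726 + 366388) = -3561*560114 = -1994565954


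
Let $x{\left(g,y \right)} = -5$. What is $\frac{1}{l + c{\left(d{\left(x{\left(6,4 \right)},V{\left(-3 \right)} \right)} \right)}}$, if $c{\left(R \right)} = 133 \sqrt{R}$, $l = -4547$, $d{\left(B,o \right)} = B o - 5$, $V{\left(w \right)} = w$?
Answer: $- \frac{4547}{20498319} - \frac{133 \sqrt{10}}{20498319} \approx -0.00024234$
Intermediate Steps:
$d{\left(B,o \right)} = -5 + B o$
$\frac{1}{l + c{\left(d{\left(x{\left(6,4 \right)},V{\left(-3 \right)} \right)} \right)}} = \frac{1}{-4547 + 133 \sqrt{-5 - -15}} = \frac{1}{-4547 + 133 \sqrt{-5 + 15}} = \frac{1}{-4547 + 133 \sqrt{10}}$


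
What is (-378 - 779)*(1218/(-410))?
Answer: 704613/205 ≈ 3437.1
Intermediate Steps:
(-378 - 779)*(1218/(-410)) = -1409226*(-1)/410 = -1157*(-609/205) = 704613/205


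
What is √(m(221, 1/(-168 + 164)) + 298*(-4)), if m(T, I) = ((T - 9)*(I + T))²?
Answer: 7*√44696841 ≈ 46799.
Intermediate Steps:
m(T, I) = (-9 + T)²*(I + T)² (m(T, I) = ((-9 + T)*(I + T))² = (-9 + T)²*(I + T)²)
√(m(221, 1/(-168 + 164)) + 298*(-4)) = √((-9 + 221)²*(1/(-168 + 164) + 221)² + 298*(-4)) = √(212²*(1/(-4) + 221)² - 1192) = √(44944*(-¼ + 221)² - 1192) = √(44944*(883/4)² - 1192) = √(44944*(779689/16) - 1192) = √(2190146401 - 1192) = √2190145209 = 7*√44696841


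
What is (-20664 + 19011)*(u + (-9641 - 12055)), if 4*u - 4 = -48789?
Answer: 224095557/4 ≈ 5.6024e+7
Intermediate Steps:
u = -48785/4 (u = 1 + (¼)*(-48789) = 1 - 48789/4 = -48785/4 ≈ -12196.)
(-20664 + 19011)*(u + (-9641 - 12055)) = (-20664 + 19011)*(-48785/4 + (-9641 - 12055)) = -1653*(-48785/4 - 21696) = -1653*(-135569/4) = 224095557/4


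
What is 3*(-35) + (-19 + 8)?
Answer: -116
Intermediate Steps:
3*(-35) + (-19 + 8) = -105 - 11 = -116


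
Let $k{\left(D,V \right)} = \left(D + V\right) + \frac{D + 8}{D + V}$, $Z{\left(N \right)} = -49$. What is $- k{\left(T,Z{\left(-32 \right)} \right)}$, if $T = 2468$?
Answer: $- \frac{5854037}{2419} \approx -2420.0$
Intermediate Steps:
$k{\left(D,V \right)} = D + V + \frac{8 + D}{D + V}$ ($k{\left(D,V \right)} = \left(D + V\right) + \frac{8 + D}{D + V} = D + V + \frac{8 + D}{D + V}$)
$- k{\left(T,Z{\left(-32 \right)} \right)} = - \frac{8 + 2468 + 2468^{2} + \left(-49\right)^{2} + 2 \cdot 2468 \left(-49\right)}{2468 - 49} = - \frac{8 + 2468 + 6091024 + 2401 - 241864}{2419} = - \frac{5854037}{2419}$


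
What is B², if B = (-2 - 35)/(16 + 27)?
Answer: 1369/1849 ≈ 0.74040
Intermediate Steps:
B = -37/43 ≈ -0.86047
B² = (-37/43)² = 1369/1849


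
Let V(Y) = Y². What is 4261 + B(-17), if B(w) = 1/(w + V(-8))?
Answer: 200268/47 ≈ 4261.0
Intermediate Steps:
B(w) = 1/(64 + w) (B(w) = 1/(w + (-8)²) = 1/(w + 64) = 1/(64 + w))
4261 + B(-17) = 4261 + 1/(64 - 17) = 4261 + 1/47 = 200268/47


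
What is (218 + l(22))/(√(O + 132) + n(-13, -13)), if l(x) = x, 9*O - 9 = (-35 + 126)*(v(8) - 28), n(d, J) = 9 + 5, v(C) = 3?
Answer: 2160/203 - 360*I*√22/203 ≈ 10.64 - 8.318*I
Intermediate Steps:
n(d, J) = 14
O = -2266/9 (O = 1 + ((-35 + 126)*(3 - 28))/9 = 1 + (91*(-25))/9 = 1 + (⅑)*(-2275) = 1 - 2275/9 = -2266/9 ≈ -251.78)
(218 + l(22))/(√(O + 132) + n(-13, -13)) = (218 + 22)/(√(-2266/9 + 132) + 14) = 240/(√(-1078/9) + 14) = 240/(7*I*√22/3 + 14) = 240/(14 + 7*I*√22/3)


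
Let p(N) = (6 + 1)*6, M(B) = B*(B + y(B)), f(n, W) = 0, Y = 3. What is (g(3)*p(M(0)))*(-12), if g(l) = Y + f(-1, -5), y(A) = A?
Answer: -1512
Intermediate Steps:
M(B) = 2*B² (M(B) = B*(B + B) = B*(2*B) = 2*B²)
p(N) = 42 (p(N) = 7*6 = 42)
g(l) = 3 (g(l) = 3 + 0 = 3)
(g(3)*p(M(0)))*(-12) = (3*42)*(-12) = 126*(-12) = -1512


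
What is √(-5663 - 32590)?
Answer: I*√38253 ≈ 195.58*I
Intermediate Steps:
√(-5663 - 32590) = √(-38253) = I*√38253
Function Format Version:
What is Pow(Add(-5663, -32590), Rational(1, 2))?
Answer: Mul(I, Pow(38253, Rational(1, 2))) ≈ Mul(195.58, I)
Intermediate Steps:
Pow(Add(-5663, -32590), Rational(1, 2)) = Pow(-38253, Rational(1, 2)) = Mul(I, Pow(38253, Rational(1, 2)))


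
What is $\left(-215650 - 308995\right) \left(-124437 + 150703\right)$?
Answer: $-13780325570$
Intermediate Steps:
$\left(-215650 - 308995\right) \left(-124437 + 150703\right) = \left(-215650 - 308995\right) 26266 = \left(-524645\right) 26266 = -13780325570$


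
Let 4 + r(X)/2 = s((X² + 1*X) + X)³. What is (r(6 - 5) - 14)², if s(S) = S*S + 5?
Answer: 29877156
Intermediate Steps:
s(S) = 5 + S² (s(S) = S² + 5 = 5 + S²)
r(X) = -8 + 2*(5 + (X² + 2*X)²)³ (r(X) = -8 + 2*(5 + ((X² + 1*X) + X)²)³ = -8 + 2*(5 + ((X² + X) + X)²)³ = -8 + 2*(5 + ((X + X²) + X)²)³ = -8 + 2*(5 + (X² + 2*X)²)³)
(r(6 - 5) - 14)² = ((-8 + 2*(5 + (6 - 5)²*(2 + (6 - 5))²)³) - 14)² = ((-8 + 2*(5 + 1²*(2 + 1)²)³) - 14)² = ((-8 + 2*(5 + 1*3²)³) - 14)² = ((-8 + 2*(5 + 1*9)³) - 14)² = ((-8 + 2*(5 + 9)³) - 14)² = ((-8 + 2*14³) - 14)² = ((-8 + 2*2744) - 14)² = ((-8 + 5488) - 14)² = (5480 - 14)² = 5466² = 29877156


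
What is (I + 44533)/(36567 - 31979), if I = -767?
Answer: 21883/2294 ≈ 9.5392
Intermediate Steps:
(I + 44533)/(36567 - 31979) = (-767 + 44533)/(36567 - 31979) = 43766/4588 = 43766*(1/4588) = 21883/2294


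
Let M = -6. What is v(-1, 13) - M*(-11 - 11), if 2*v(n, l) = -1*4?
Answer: -134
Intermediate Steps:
v(n, l) = -2 (v(n, l) = (-1*4)/2 = (½)*(-4) = -2)
v(-1, 13) - M*(-11 - 11) = -2 - (-6)*(-11 - 11) = -2 - (-6)*(-22) = -2 - 1*132 = -2 - 132 = -134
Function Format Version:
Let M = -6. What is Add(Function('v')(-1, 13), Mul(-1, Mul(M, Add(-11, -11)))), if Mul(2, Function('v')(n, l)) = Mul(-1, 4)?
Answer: -134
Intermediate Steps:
Function('v')(n, l) = -2 (Function('v')(n, l) = Mul(Rational(1, 2), Mul(-1, 4)) = Mul(Rational(1, 2), -4) = -2)
Add(Function('v')(-1, 13), Mul(-1, Mul(M, Add(-11, -11)))) = Add(-2, Mul(-1, Mul(-6, Add(-11, -11)))) = Add(-2, Mul(-1, Mul(-6, -22))) = Add(-2, Mul(-1, 132)) = Add(-2, -132) = -134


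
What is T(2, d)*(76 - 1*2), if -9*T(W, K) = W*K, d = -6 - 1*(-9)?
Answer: -148/3 ≈ -49.333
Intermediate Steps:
d = 3 (d = -6 + 9 = 3)
T(W, K) = -K*W/9 (T(W, K) = -W*K/9 = -K*W/9)
T(2, d)*(76 - 1*2) = (-1/9*3*2)*(76 - 1*2) = -2*(76 - 2)/3 = -2/3*74 = -148/3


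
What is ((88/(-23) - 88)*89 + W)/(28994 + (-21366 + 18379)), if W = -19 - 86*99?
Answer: -384227/598161 ≈ -0.64235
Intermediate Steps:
W = -8533 (W = -19 - 8514 = -8533)
((88/(-23) - 88)*89 + W)/(28994 + (-21366 + 18379)) = ((88/(-23) - 88)*89 - 8533)/(28994 + (-21366 + 18379)) = ((88*(-1/23) - 88)*89 - 8533)/(28994 - 2987) = ((-88/23 - 88)*89 - 8533)/26007 = (-2112/23*89 - 8533)*(1/26007) = (-187968/23 - 8533)*(1/26007) = -384227/23*1/26007 = -384227/598161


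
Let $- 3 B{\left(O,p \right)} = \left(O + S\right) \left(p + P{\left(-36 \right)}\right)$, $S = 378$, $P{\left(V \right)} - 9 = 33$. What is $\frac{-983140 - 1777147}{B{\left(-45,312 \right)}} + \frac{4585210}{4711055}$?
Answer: $\frac{2636807022905}{37023239034} \approx 71.22$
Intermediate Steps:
$P{\left(V \right)} = 42$ ($P{\left(V \right)} = 9 + 33 = 42$)
$B{\left(O,p \right)} = - \frac{\left(42 + p\right) \left(378 + O\right)}{3}$ ($B{\left(O,p \right)} = - \frac{\left(O + 378\right) \left(p + 42\right)}{3} = - \frac{\left(378 + O\right) \left(42 + p\right)}{3} = - \frac{\left(42 + p\right) \left(378 + O\right)}{3}$)
$\frac{-983140 - 1777147}{B{\left(-45,312 \right)}} + \frac{4585210}{4711055} = \frac{-983140 - 1777147}{-5292 - 39312 - -630 - \left(-15\right) 312} + \frac{4585210}{4711055} = - \frac{2760287}{-5292 - 39312 + 630 + 4680} + 4585210 \cdot \frac{1}{4711055} = - \frac{2760287}{-39294} + \frac{917042}{942211} = \left(-2760287\right) \left(- \frac{1}{39294}\right) + \frac{917042}{942211} = \frac{2760287}{39294} + \frac{917042}{942211} = \frac{2636807022905}{37023239034}$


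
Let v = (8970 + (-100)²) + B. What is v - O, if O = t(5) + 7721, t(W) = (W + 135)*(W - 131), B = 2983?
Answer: 31872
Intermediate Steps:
t(W) = (-131 + W)*(135 + W) (t(W) = (135 + W)*(-131 + W) = (-131 + W)*(135 + W))
O = -9919 (O = (-17685 + 5² + 4*5) + 7721 = (-17685 + 25 + 20) + 7721 = -17640 + 7721 = -9919)
v = 21953 (v = (8970 + (-100)²) + 2983 = (8970 + 10000) + 2983 = 18970 + 2983 = 21953)
v - O = 21953 - 1*(-9919) = 21953 + 9919 = 31872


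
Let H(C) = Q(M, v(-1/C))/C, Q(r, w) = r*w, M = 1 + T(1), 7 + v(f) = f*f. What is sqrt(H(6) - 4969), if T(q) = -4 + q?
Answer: I*sqrt(1609203)/18 ≈ 70.475*I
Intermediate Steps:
v(f) = -7 + f**2 (v(f) = -7 + f*f = -7 + f**2)
M = -2 (M = 1 + (-4 + 1) = 1 - 3 = -2)
H(C) = (14 - 2/C**2)/C (H(C) = (-2*(-7 + (-1/C)**2))/C = (-2*(-7 + C**(-2)))/C = (14 - 2/C**2)/C)
sqrt(H(6) - 4969) = sqrt((-2/6**3 + 14/6) - 4969) = sqrt((-2*1/216 + 14*(1/6)) - 4969) = sqrt((-1/108 + 7/3) - 4969) = sqrt(251/108 - 4969) = sqrt(-536401/108) = I*sqrt(1609203)/18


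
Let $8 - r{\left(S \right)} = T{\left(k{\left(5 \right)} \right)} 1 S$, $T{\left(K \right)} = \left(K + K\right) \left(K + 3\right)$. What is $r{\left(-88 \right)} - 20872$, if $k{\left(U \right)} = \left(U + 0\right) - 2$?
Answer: $-17696$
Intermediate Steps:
$k{\left(U \right)} = -2 + U$ ($k{\left(U \right)} = U - 2 = -2 + U$)
$T{\left(K \right)} = 2 K \left(3 + K\right)$
$r{\left(S \right)} = 8 - 36 S$ ($r{\left(S \right)} = 8 - 2 \left(-2 + 5\right) \left(3 + \left(-2 + 5\right)\right) 1 S = 8 - 2 \cdot 3 \left(3 + 3\right) 1 S = 8 - 2 \cdot 3 \cdot 6 \cdot 1 S = 8 - 36 \cdot 1 S = 8 - 36 S$)
$r{\left(-88 \right)} - 20872 = \left(8 - -3168\right) - 20872 = \left(8 + 3168\right) - 20872 = 3176 - 20872 = -17696$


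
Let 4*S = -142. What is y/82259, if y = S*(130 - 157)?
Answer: 1917/164518 ≈ 0.011652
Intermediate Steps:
S = -71/2 (S = (¼)*(-142) = -71/2 ≈ -35.500)
y = 1917/2 (y = -71*(130 - 157)/2 = -71/2*(-27) = 1917/2 ≈ 958.50)
y/82259 = (1917/2)/82259 = (1917/2)*(1/82259) = 1917/164518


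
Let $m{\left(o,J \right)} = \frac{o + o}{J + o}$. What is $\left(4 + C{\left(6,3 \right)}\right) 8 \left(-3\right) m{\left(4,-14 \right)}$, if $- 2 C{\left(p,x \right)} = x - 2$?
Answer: $\frac{336}{5} \approx 67.2$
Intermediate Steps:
$C{\left(p,x \right)} = 1 - \frac{x}{2}$ ($C{\left(p,x \right)} = - \frac{x - 2}{2} = - \frac{-2 + x}{2} = 1 - \frac{x}{2}$)
$m{\left(o,J \right)} = \frac{2 o}{J + o}$
$\left(4 + C{\left(6,3 \right)}\right) 8 \left(-3\right) m{\left(4,-14 \right)} = \left(4 + \left(1 - \frac{3}{2}\right)\right) 8 \left(-3\right) 2 \cdot 4 \frac{1}{-14 + 4} = \left(4 + \left(1 - \frac{3}{2}\right)\right) 8 \left(-3\right) 2 \cdot 4 \frac{1}{-10} = \left(4 - \frac{1}{2}\right) 8 \left(-3\right) 2 \cdot 4 \left(- \frac{1}{10}\right) = \frac{7}{2} \cdot 8 \left(-3\right) \left(- \frac{4}{5}\right) = 28 \left(-3\right) \left(- \frac{4}{5}\right) = \left(-84\right) \left(- \frac{4}{5}\right) = \frac{336}{5}$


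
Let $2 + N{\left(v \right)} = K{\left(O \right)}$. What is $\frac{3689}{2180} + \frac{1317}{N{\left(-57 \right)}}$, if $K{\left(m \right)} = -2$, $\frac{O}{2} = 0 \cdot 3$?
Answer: $- \frac{178519}{545} \approx -327.56$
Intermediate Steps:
$O = 0$ ($O = 2 \cdot 0 \cdot 3 = 2 \cdot 0 = 0$)
$N{\left(v \right)} = -4$ ($N{\left(v \right)} = -2 - 2 = -4$)
$\frac{3689}{2180} + \frac{1317}{N{\left(-57 \right)}} = \frac{3689}{2180} + \frac{1317}{-4} = 3689 \cdot \frac{1}{2180} + 1317 \left(- \frac{1}{4}\right) = \frac{3689}{2180} - \frac{1317}{4} = - \frac{178519}{545}$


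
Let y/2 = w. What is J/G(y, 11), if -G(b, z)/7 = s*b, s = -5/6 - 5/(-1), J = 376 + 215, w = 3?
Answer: -591/175 ≈ -3.3771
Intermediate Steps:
y = 6 (y = 2*3 = 6)
J = 591
s = 25/6 (s = -5*1/6 - 5*(-1) = -5/6 + 5 = 25/6 ≈ 4.1667)
G(b, z) = -175*b/6
J/G(y, 11) = 591/((-175/6*6)) = 591/(-175) = 591*(-1/175) = -591/175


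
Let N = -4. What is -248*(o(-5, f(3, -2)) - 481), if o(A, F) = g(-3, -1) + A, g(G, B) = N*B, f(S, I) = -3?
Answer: 119536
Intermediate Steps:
g(G, B) = -4*B
o(A, F) = 4 + A (o(A, F) = -4*(-1) + A = 4 + A)
-248*(o(-5, f(3, -2)) - 481) = -248*((4 - 5) - 481) = -248*(-1 - 481) = -248*(-482) = 119536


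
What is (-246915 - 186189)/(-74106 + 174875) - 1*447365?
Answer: -45080956789/100769 ≈ -4.4737e+5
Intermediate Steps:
(-246915 - 186189)/(-74106 + 174875) - 1*447365 = -433104/100769 - 447365 = -45080956789/100769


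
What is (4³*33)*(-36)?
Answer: -76032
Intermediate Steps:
(4³*33)*(-36) = (64*33)*(-36) = 2112*(-36) = -76032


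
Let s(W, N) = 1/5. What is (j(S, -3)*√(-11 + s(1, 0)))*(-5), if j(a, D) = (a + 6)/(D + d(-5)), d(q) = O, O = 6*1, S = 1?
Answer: -7*I*√30 ≈ -38.341*I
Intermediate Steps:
O = 6
s(W, N) = ⅕
d(q) = 6
j(a, D) = (6 + a)/(6 + D) (j(a, D) = (a + 6)/(D + 6) = (6 + a)/(6 + D))
(j(S, -3)*√(-11 + s(1, 0)))*(-5) = (((6 + 1)/(6 - 3))*√(-11 + ⅕))*(-5) = ((7/3)*√(-54/5))*(-5) = (((⅓)*7)*(3*I*√30/5))*(-5) = (7*(3*I*√30/5)/3)*(-5) = (7*I*√30/5)*(-5) = -7*I*√30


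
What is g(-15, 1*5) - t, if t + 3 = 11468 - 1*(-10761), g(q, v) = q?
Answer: -22241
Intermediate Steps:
t = 22226 (t = -3 + (11468 - 1*(-10761)) = -3 + (11468 + 10761) = -3 + 22229 = 22226)
g(-15, 1*5) - t = -15 - 1*22226 = -15 - 22226 = -22241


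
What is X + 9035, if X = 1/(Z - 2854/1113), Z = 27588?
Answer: 277397901763/30702590 ≈ 9035.0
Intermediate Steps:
X = 1113/30702590 (X = 1/(27588 - 2854/1113) = 1/(30702590/1113) = 1113/30702590 ≈ 3.6251e-5)
X + 9035 = 1113/30702590 + 9035 = 277397901763/30702590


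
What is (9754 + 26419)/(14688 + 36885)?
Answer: 36173/51573 ≈ 0.70139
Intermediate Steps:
(9754 + 26419)/(14688 + 36885) = 36173/51573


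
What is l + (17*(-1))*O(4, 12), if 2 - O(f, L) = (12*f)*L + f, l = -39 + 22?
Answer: 9809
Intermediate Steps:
l = -17
O(f, L) = 2 - f - 12*L*f (O(f, L) = 2 - ((12*f)*L + f) = 2 - (12*L*f + f) = 2 - (f + 12*L*f) = 2 + (-f - 12*L*f) = 2 - f - 12*L*f)
l + (17*(-1))*O(4, 12) = -17 + (17*(-1))*(2 - 1*4 - 12*12*4) = -17 - 17*(2 - 4 - 576) = -17 - 17*(-578) = -17 + 9826 = 9809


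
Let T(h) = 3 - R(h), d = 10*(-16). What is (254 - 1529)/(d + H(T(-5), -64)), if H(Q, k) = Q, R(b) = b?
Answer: 1275/152 ≈ 8.3882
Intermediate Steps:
d = -160
T(h) = 3 - h
(254 - 1529)/(d + H(T(-5), -64)) = (254 - 1529)/(-160 + (3 - 1*(-5))) = -1275/(-160 + (3 + 5)) = -1275/(-160 + 8) = -1275/(-152) = -1275*(-1/152) = 1275/152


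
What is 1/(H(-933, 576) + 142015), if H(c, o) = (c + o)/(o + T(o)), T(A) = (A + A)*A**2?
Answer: 127402176/18093020024521 ≈ 7.0415e-6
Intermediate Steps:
T(A) = 2*A**3 (T(A) = (2*A)*A**2 = 2*A**3)
H(c, o) = (c + o)/(o + 2*o**3)
1/(H(-933, 576) + 142015) = 1/((-933 + 576)/(576 + 2*576**3) + 142015) = 1/(-357/(576 + 2*191102976) + 142015) = 1/(-357/(576 + 382205952) + 142015) = 1/(-357/382206528 + 142015) = 1/((1/382206528)*(-357) + 142015) = 1/(-119/127402176 + 142015) = 1/(18093020024521/127402176) = 127402176/18093020024521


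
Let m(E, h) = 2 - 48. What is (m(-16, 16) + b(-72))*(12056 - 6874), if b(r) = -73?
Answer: -616658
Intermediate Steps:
m(E, h) = -46
(m(-16, 16) + b(-72))*(12056 - 6874) = (-46 - 73)*(12056 - 6874) = -119*5182 = -616658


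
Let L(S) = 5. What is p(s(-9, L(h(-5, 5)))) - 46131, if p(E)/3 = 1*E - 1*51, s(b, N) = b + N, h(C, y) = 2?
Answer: -46296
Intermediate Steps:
s(b, N) = N + b
p(E) = -153 + 3*E (p(E) = 3*(1*E - 1*51) = 3*(E - 51) = 3*(-51 + E) = -153 + 3*E)
p(s(-9, L(h(-5, 5)))) - 46131 = (-153 + 3*(5 - 9)) - 46131 = (-153 + 3*(-4)) - 46131 = (-153 - 12) - 46131 = -165 - 46131 = -46296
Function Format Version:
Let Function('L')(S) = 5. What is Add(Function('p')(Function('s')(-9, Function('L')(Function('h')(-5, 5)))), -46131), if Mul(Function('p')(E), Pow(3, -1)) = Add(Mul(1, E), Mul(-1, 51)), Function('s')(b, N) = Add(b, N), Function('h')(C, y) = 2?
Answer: -46296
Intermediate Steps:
Function('s')(b, N) = Add(N, b)
Function('p')(E) = Add(-153, Mul(3, E)) (Function('p')(E) = Mul(3, Add(Mul(1, E), Mul(-1, 51))) = Mul(3, Add(E, -51)) = Mul(3, Add(-51, E)) = Add(-153, Mul(3, E)))
Add(Function('p')(Function('s')(-9, Function('L')(Function('h')(-5, 5)))), -46131) = Add(Add(-153, Mul(3, Add(5, -9))), -46131) = Add(Add(-153, Mul(3, -4)), -46131) = Add(Add(-153, -12), -46131) = Add(-165, -46131) = -46296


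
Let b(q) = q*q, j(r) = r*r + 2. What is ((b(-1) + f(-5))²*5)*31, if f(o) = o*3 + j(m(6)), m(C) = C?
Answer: 89280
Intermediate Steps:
j(r) = 2 + r² (j(r) = r² + 2 = 2 + r²)
f(o) = 38 + 3*o (f(o) = o*3 + (2 + 6²) = 3*o + (2 + 36) = 3*o + 38 = 38 + 3*o)
b(q) = q²
((b(-1) + f(-5))²*5)*31 = (((-1)² + (38 + 3*(-5)))²*5)*31 = ((1 + (38 - 15))²*5)*31 = ((1 + 23)²*5)*31 = (24²*5)*31 = (576*5)*31 = 2880*31 = 89280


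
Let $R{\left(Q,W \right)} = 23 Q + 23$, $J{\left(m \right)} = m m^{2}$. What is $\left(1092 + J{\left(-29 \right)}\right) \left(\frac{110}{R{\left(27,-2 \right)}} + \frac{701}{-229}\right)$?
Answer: $\frac{4965219719}{73738} \approx 67336.0$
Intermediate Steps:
$J{\left(m \right)} = m^{3}$
$R{\left(Q,W \right)} = 23 + 23 Q$
$\left(1092 + J{\left(-29 \right)}\right) \left(\frac{110}{R{\left(27,-2 \right)}} + \frac{701}{-229}\right) = \left(1092 + \left(-29\right)^{3}\right) \left(\frac{110}{23 + 23 \cdot 27} + \frac{701}{-229}\right) = \left(1092 - 24389\right) \left(\frac{110}{23 + 621} + 701 \left(- \frac{1}{229}\right)\right) = - 23297 \left(\frac{110}{644} - \frac{701}{229}\right) = - 23297 \left(110 \cdot \frac{1}{644} - \frac{701}{229}\right) = - 23297 \left(\frac{55}{322} - \frac{701}{229}\right) = \left(-23297\right) \left(- \frac{213127}{73738}\right) = \frac{4965219719}{73738}$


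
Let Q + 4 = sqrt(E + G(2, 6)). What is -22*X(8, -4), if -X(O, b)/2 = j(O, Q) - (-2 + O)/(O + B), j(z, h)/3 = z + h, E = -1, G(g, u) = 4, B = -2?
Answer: 484 + 132*sqrt(3) ≈ 712.63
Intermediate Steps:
Q = -4 + sqrt(3) (Q = -4 + sqrt(-1 + 4) = -4 + sqrt(3) ≈ -2.2679)
j(z, h) = 3*h + 3*z (j(z, h) = 3*(z + h) = 3*(h + z) = 3*h + 3*z)
X(O, b) = 26 - 6*O - 6*sqrt(3) (X(O, b) = -2*((3*(-4 + sqrt(3)) + 3*O) - (-2 + O)/(O - 2)) = -2*(((-12 + 3*sqrt(3)) + 3*O) - (-2 + O)/(-2 + O)) = -2*((-12 + 3*O + 3*sqrt(3)) - 1*1) = -2*((-12 + 3*O + 3*sqrt(3)) - 1) = -2*(-13 + 3*O + 3*sqrt(3)) = 26 - 6*O - 6*sqrt(3))
-22*X(8, -4) = -22*(26 - 6*8 - 6*sqrt(3)) = -22*(26 - 48 - 6*sqrt(3)) = -22*(-22 - 6*sqrt(3)) = 484 + 132*sqrt(3)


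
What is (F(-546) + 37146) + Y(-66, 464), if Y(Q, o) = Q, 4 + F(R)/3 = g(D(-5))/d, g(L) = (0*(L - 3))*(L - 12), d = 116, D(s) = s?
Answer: 37068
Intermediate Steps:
g(L) = 0 (g(L) = (0*(-3 + L))*(-12 + L) = 0*(-12 + L) = 0)
F(R) = -12 (F(R) = -12 + 3*(0/116) = -12 + 3*(0*(1/116)) = -12 + 3*0 = -12 + 0 = -12)
(F(-546) + 37146) + Y(-66, 464) = (-12 + 37146) - 66 = 37134 - 66 = 37068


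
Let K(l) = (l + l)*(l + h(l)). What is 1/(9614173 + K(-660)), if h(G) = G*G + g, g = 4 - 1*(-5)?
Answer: -1/564518507 ≈ -1.7714e-9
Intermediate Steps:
g = 9 (g = 4 + 5 = 9)
h(G) = 9 + G² (h(G) = G*G + 9 = G² + 9 = 9 + G²)
K(l) = 2*l*(9 + l + l²) (K(l) = (l + l)*(l + (9 + l²)) = (2*l)*(9 + l + l²) = 2*l*(9 + l + l²))
1/(9614173 + K(-660)) = 1/(9614173 + 2*(-660)*(9 - 660 + (-660)²)) = 1/(9614173 + 2*(-660)*(9 - 660 + 435600)) = 1/(9614173 + 2*(-660)*434949) = 1/(9614173 - 574132680) = 1/(-564518507) = -1/564518507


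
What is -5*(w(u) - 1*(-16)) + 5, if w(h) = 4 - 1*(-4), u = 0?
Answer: -115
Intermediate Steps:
w(h) = 8 (w(h) = 4 + 4 = 8)
-5*(w(u) - 1*(-16)) + 5 = -5*(8 - 1*(-16)) + 5 = -5*(8 + 16) + 5 = -5*24 + 5 = -120 + 5 = -115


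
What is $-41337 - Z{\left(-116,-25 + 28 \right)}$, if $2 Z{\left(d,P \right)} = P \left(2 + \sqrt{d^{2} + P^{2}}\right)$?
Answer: $-41340 - \frac{3 \sqrt{13465}}{2} \approx -41514.0$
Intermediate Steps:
$Z{\left(d,P \right)} = \frac{P \left(2 + \sqrt{P^{2} + d^{2}}\right)}{2}$ ($Z{\left(d,P \right)} = \frac{P \left(2 + \sqrt{d^{2} + P^{2}}\right)}{2} = \frac{P \left(2 + \sqrt{P^{2} + d^{2}}\right)}{2}$)
$-41337 - Z{\left(-116,-25 + 28 \right)} = -41337 - \frac{\left(-25 + 28\right) \left(2 + \sqrt{\left(-25 + 28\right)^{2} + \left(-116\right)^{2}}\right)}{2} = -41337 - \frac{1}{2} \cdot 3 \left(2 + \sqrt{3^{2} + 13456}\right) = -41337 - \frac{1}{2} \cdot 3 \left(2 + \sqrt{9 + 13456}\right) = -41337 - \frac{1}{2} \cdot 3 \left(2 + \sqrt{13465}\right) = -41337 - \left(3 + \frac{3 \sqrt{13465}}{2}\right) = -41340 - \frac{3 \sqrt{13465}}{2}$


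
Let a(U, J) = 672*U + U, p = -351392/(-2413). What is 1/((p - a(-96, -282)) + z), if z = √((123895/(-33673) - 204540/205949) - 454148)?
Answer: 2614690111546098676096/169329000010587850919923331 - 52403121*I*√269649643899626916400807/169329000010587850919923331 ≈ 1.5441e-5 - 1.607e-7*I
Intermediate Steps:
p = 351392/2413 (p = -351392*(-1/2413) = 351392/2413 ≈ 145.62)
a(U, J) = 673*U
z = 9*I*√269649643899626916400807/6934920677 (z = √((123895*(-1/33673) - 204540*1/205949) - 454148) = √((-123895/33673 - 204540/205949) - 454148) = √(-32403526775/6934920677 - 454148) = √(-3149512759144971/6934920677) = 9*I*√269649643899626916400807/6934920677 ≈ 673.91*I)
1/((p - a(-96, -282)) + z) = 1/((351392/2413 - 673*(-96)) + 9*I*√269649643899626916400807/6934920677) = 1/((351392/2413 - 1*(-64608)) + 9*I*√269649643899626916400807/6934920677) = 1/((351392/2413 + 64608) + 9*I*√269649643899626916400807/6934920677) = 1/(156250496/2413 + 9*I*√269649643899626916400807/6934920677)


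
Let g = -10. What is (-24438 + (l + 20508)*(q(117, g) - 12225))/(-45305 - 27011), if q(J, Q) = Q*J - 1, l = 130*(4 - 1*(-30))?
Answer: 166979963/36158 ≈ 4618.1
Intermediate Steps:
l = 4420 (l = 130*(4 + 30) = 130*34 = 4420)
q(J, Q) = -1 + J*Q (q(J, Q) = J*Q - 1 = -1 + J*Q)
(-24438 + (l + 20508)*(q(117, g) - 12225))/(-45305 - 27011) = (-24438 + (4420 + 20508)*((-1 + 117*(-10)) - 12225))/(-45305 - 27011) = (-24438 + 24928*((-1 - 1170) - 12225))/(-72316) = (-24438 + 24928*(-1171 - 12225))*(-1/72316) = (-24438 + 24928*(-13396))*(-1/72316) = (-24438 - 333935488)*(-1/72316) = -333959926*(-1/72316) = 166979963/36158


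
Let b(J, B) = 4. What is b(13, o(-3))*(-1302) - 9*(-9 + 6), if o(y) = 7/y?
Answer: -5181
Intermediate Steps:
b(13, o(-3))*(-1302) - 9*(-9 + 6) = 4*(-1302) - 9*(-9 + 6) = -5208 - 9*(-3) = -5208 + 27 = -5181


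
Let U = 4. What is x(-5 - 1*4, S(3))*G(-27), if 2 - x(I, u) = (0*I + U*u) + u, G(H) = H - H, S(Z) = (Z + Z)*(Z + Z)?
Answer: 0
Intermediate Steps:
S(Z) = 4*Z² (S(Z) = (2*Z)*(2*Z) = 4*Z²)
G(H) = 0
x(I, u) = 2 - 5*u (x(I, u) = 2 - ((0*I + 4*u) + u) = 2 - ((0 + 4*u) + u) = 2 - (4*u + u) = 2 - 5*u)
x(-5 - 1*4, S(3))*G(-27) = (2 - 20*3²)*0 = (2 - 20*9)*0 = (2 - 5*36)*0 = (2 - 180)*0 = -178*0 = 0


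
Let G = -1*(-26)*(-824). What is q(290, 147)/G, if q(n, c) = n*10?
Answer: -725/5356 ≈ -0.13536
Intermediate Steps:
q(n, c) = 10*n
G = -21424 (G = 26*(-824) = -21424)
q(290, 147)/G = (10*290)/(-21424) = 2900*(-1/21424) = -725/5356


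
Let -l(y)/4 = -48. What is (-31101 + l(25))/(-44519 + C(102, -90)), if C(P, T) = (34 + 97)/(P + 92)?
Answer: 5996346/8636555 ≈ 0.69430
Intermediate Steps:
l(y) = 192 (l(y) = -4*(-48) = 192)
C(P, T) = 131/(92 + P)
(-31101 + l(25))/(-44519 + C(102, -90)) = (-31101 + 192)/(-44519 + 131/(92 + 102)) = -30909/(-44519 + 131/194) = -30909/(-8636555/194) = -30909*(-194/8636555) = 5996346/8636555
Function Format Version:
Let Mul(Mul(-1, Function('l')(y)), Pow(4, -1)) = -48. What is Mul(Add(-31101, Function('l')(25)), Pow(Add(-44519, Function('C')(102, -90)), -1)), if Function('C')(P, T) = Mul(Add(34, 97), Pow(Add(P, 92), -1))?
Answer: Rational(5996346, 8636555) ≈ 0.69430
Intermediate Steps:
Function('l')(y) = 192 (Function('l')(y) = Mul(-4, -48) = 192)
Function('C')(P, T) = Mul(131, Pow(Add(92, P), -1))
Mul(Add(-31101, Function('l')(25)), Pow(Add(-44519, Function('C')(102, -90)), -1)) = Mul(Add(-31101, 192), Pow(Add(-44519, Mul(131, Pow(Add(92, 102), -1))), -1)) = Mul(-30909, Pow(Add(-44519, Mul(131, Pow(194, -1))), -1)) = Mul(-30909, Pow(Add(-44519, Mul(131, Rational(1, 194))), -1)) = Mul(-30909, Pow(Add(-44519, Rational(131, 194)), -1)) = Mul(-30909, Pow(Rational(-8636555, 194), -1)) = Mul(-30909, Rational(-194, 8636555)) = Rational(5996346, 8636555)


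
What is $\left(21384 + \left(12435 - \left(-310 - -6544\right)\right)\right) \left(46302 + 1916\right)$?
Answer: $1330093530$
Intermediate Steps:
$\left(21384 + \left(12435 - \left(-310 - -6544\right)\right)\right) \left(46302 + 1916\right) = \left(21384 + \left(12435 - \left(-310 + 6544\right)\right)\right) 48218 = \left(21384 + \left(12435 - 6234\right)\right) 48218 = \left(21384 + 6201\right) 48218 = 27585 \cdot 48218 = 1330093530$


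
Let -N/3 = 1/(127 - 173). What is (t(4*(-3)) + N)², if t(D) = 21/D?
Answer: 24025/8464 ≈ 2.8385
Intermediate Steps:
N = 3/46 (N = -3/(127 - 173) = -3/(-46) = -3*(-1/46) = 3/46 ≈ 0.065217)
(t(4*(-3)) + N)² = (21/((4*(-3))) + 3/46)² = (21/(-12) + 3/46)² = (21*(-1/12) + 3/46)² = (-7/4 + 3/46)² = (-155/92)² = 24025/8464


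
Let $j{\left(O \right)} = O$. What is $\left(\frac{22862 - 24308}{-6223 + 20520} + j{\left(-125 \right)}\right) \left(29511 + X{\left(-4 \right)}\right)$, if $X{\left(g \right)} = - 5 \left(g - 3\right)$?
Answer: $- \frac{3108536398}{841} \approx -3.6962 \cdot 10^{6}$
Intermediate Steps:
$X{\left(g \right)} = 15 - 5 g$ ($X{\left(g \right)} = - 5 \left(-3 + g\right) = 15 - 5 g$)
$\left(\frac{22862 - 24308}{-6223 + 20520} + j{\left(-125 \right)}\right) \left(29511 + X{\left(-4 \right)}\right) = \left(\frac{22862 - 24308}{-6223 + 20520} - 125\right) \left(29511 + \left(15 - -20\right)\right) = \left(- \frac{1446}{14297} - 125\right) \left(29511 + \left(15 + 20\right)\right) = \left(\left(-1446\right) \frac{1}{14297} - 125\right) \left(29511 + 35\right) = \left(- \frac{1446}{14297} - 125\right) 29546 = \left(- \frac{1788571}{14297}\right) 29546 = - \frac{3108536398}{841}$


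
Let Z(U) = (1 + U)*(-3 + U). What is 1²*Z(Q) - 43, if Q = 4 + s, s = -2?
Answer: -46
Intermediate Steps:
Q = 2 (Q = 4 - 2 = 2)
1²*Z(Q) - 43 = 1²*(-3 + 2² - 2*2) - 43 = 1*(-3 + 4 - 4) - 43 = 1*(-3) - 43 = -3 - 43 = -46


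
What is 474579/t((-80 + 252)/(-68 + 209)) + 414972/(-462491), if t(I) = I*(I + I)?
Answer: 4363626639278313/27364667488 ≈ 1.5946e+5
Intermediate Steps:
t(I) = 2*I**2 (t(I) = I*(2*I) = 2*I**2)
474579/t((-80 + 252)/(-68 + 209)) + 414972/(-462491) = 474579/((2*((-80 + 252)/(-68 + 209))**2)) + 414972/(-462491) = 474579/((2*(172/141)**2)) + 414972*(-1/462491) = 474579/((2*(172*(1/141))**2)) - 414972/462491 = 474579/((2*(172/141)**2)) - 414972/462491 = 474579/((2*(29584/19881))) - 414972/462491 = 474579/(59168/19881) - 414972/462491 = 474579*(19881/59168) - 414972/462491 = 9435105099/59168 - 414972/462491 = 4363626639278313/27364667488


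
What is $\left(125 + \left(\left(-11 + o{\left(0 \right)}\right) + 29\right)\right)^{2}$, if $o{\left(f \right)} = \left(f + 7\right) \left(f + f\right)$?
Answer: $20449$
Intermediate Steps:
$o{\left(f \right)} = 2 f \left(7 + f\right)$ ($o{\left(f \right)} = \left(7 + f\right) 2 f = 2 f \left(7 + f\right)$)
$\left(125 + \left(\left(-11 + o{\left(0 \right)}\right) + 29\right)\right)^{2} = \left(125 + \left(\left(-11 + 2 \cdot 0 \left(7 + 0\right)\right) + 29\right)\right)^{2} = \left(125 + \left(\left(-11 + 2 \cdot 0 \cdot 7\right) + 29\right)\right)^{2} = \left(125 + \left(\left(-11 + 0\right) + 29\right)\right)^{2} = \left(125 + \left(-11 + 29\right)\right)^{2} = \left(125 + 18\right)^{2} = 143^{2} = 20449$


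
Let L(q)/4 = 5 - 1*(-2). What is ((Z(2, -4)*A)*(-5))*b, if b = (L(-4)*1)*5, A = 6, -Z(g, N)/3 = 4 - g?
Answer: 25200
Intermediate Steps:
Z(g, N) = -12 + 3*g (Z(g, N) = -3*(4 - g) = -12 + 3*g)
L(q) = 28 (L(q) = 4*(5 - 1*(-2)) = 4*(5 + 2) = 4*7 = 28)
b = 140 (b = (28*1)*5 = 28*5 = 140)
((Z(2, -4)*A)*(-5))*b = (((-12 + 3*2)*6)*(-5))*140 = (((-12 + 6)*6)*(-5))*140 = (-6*6*(-5))*140 = -36*(-5)*140 = 180*140 = 25200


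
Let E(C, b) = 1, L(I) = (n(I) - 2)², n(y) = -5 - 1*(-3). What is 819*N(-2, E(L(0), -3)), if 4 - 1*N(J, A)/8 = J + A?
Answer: 32760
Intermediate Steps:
n(y) = -2 (n(y) = -5 + 3 = -2)
L(I) = 16 (L(I) = (-2 - 2)² = (-4)² = 16)
N(J, A) = 32 - 8*A - 8*J (N(J, A) = 32 - 8*(J + A) = 32 - 8*(A + J) = 32 + (-8*A - 8*J) = 32 - 8*A - 8*J)
819*N(-2, E(L(0), -3)) = 819*(32 - 8*1 - 8*(-2)) = 819*(32 - 8 + 16) = 819*40 = 32760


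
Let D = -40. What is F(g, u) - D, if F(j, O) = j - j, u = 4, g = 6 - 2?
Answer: 40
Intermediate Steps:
g = 4
F(j, O) = 0
F(g, u) - D = 0 - 1*(-40) = 0 + 40 = 40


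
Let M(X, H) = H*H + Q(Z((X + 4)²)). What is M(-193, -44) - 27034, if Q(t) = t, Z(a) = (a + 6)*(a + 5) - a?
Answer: 1276321983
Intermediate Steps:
Z(a) = -a + (5 + a)*(6 + a) (Z(a) = (6 + a)*(5 + a) - a = (5 + a)*(6 + a) - a = -a + (5 + a)*(6 + a))
M(X, H) = 30 + H² + (4 + X)⁴ + 10*(4 + X)² (M(X, H) = H*H + (30 + ((X + 4)²)² + 10*(X + 4)²) = H² + (30 + ((4 + X)²)² + 10*(4 + X)²) = H² + (30 + (4 + X)⁴ + 10*(4 + X)²) = 30 + H² + (4 + X)⁴ + 10*(4 + X)²)
M(-193, -44) - 27034 = (30 + (-44)² + (4 - 193)⁴ + 10*(4 - 193)²) - 27034 = (30 + 1936 + (-189)⁴ + 10*(-189)²) - 27034 = (30 + 1936 + 1275989841 + 10*35721) - 27034 = (30 + 1936 + 1275989841 + 357210) - 27034 = 1276349017 - 27034 = 1276321983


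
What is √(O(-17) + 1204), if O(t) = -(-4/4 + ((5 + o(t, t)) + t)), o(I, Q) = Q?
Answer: √1234 ≈ 35.128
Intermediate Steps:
O(t) = -4 - 2*t (O(t) = -(-4/4 + ((5 + t) + t)) = -(-4*¼ + (5 + 2*t)) = -(-1 + (5 + 2*t)) = -(4 + 2*t) = -4 - 2*t)
√(O(-17) + 1204) = √((-4 - 2*(-17)) + 1204) = √((-4 + 34) + 1204) = √(30 + 1204) = √1234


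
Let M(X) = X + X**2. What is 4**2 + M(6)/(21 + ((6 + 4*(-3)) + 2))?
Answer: 314/17 ≈ 18.471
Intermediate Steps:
4**2 + M(6)/(21 + ((6 + 4*(-3)) + 2)) = 4**2 + (6*(1 + 6))/(21 + ((6 + 4*(-3)) + 2)) = 16 + (6*7)/(21 + ((6 - 12) + 2)) = 16 + 42/(21 + (-6 + 2)) = 16 + 42/(21 - 4) = 16 + 42/17 = 314/17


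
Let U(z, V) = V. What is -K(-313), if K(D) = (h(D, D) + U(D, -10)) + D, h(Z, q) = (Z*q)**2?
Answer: -9597924638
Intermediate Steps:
h(Z, q) = Z**2*q**2
K(D) = -10 + D + D**4 (K(D) = (D**2*D**2 - 10) + D = (D**4 - 10) + D = (-10 + D**4) + D = -10 + D + D**4)
-K(-313) = -(-10 - 313 + (-313)**4) = -(-10 - 313 + 9597924961) = -1*9597924638 = -9597924638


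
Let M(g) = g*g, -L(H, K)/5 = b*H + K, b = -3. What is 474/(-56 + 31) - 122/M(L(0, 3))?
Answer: -4388/225 ≈ -19.502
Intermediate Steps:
L(H, K) = -5*K + 15*H (L(H, K) = -5*(-3*H + K) = -5*(K - 3*H) = -5*K + 15*H)
M(g) = g²
474/(-56 + 31) - 122/M(L(0, 3)) = 474/(-56 + 31) - 122/(-5*3 + 15*0)² = 474/(-25) - 122/(-15 + 0)² = 474*(-1/25) - 122/((-15)²) = -474/25 - 122/225 = -4388/225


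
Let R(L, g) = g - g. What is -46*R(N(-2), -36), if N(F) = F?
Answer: 0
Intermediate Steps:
R(L, g) = 0
-46*R(N(-2), -36) = -46*0 = 0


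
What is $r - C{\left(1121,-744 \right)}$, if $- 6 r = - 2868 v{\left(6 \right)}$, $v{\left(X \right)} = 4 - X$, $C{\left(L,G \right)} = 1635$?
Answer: $-2591$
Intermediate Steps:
$r = -956$ ($r = - \frac{\left(-2868\right) \left(4 - 6\right)}{6} = - \frac{\left(-2868\right) \left(-2\right)}{6} = \left(- \frac{1}{6}\right) 5736 = -956$)
$r - C{\left(1121,-744 \right)} = -956 - 1635 = -2591$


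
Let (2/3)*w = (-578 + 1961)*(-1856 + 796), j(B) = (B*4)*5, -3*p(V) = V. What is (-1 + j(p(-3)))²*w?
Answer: -793828170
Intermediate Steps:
p(V) = -V/3
j(B) = 20*B (j(B) = (4*B)*5 = 20*B)
w = -2198970 (w = 3*((-578 + 1961)*(-1856 + 796))/2 = 3*(1383*(-1060))/2 = (3/2)*(-1465980) = -2198970)
(-1 + j(p(-3)))²*w = (-1 + 20*(-⅓*(-3)))²*(-2198970) = (-1 + 20*1)²*(-2198970) = (-1 + 20)²*(-2198970) = 19²*(-2198970) = 361*(-2198970) = -793828170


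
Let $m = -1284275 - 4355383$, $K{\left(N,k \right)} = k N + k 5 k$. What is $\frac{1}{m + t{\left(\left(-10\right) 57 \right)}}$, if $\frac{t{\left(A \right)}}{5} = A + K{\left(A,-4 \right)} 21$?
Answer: $- \frac{1}{5394708} \approx -1.8537 \cdot 10^{-7}$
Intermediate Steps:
$K{\left(N,k \right)} = 5 k^{2} + N k$ ($K{\left(N,k \right)} = N k + 5 k k = N k + 5 k^{2} = 5 k^{2} + N k$)
$m = -5639658$
$t{\left(A \right)} = 8400 - 415 A$ ($t{\left(A \right)} = 5 \left(A + - 4 \left(A + 5 \left(-4\right)\right) 21\right) = 5 \left(A + - 4 \left(A - 20\right) 21\right) = 5 \left(A + - 4 \left(-20 + A\right) 21\right) = 5 \left(A + \left(80 - 4 A\right) 21\right) = 5 \left(A - \left(-1680 + 84 A\right)\right) = 5 \left(1680 - 83 A\right) = 8400 - 415 A$)
$\frac{1}{m + t{\left(\left(-10\right) 57 \right)}} = \frac{1}{-5639658 - \left(-8400 + 415 \left(\left(-10\right) 57\right)\right)} = \frac{1}{-5639658 + \left(8400 - -236550\right)} = \frac{1}{-5639658 + \left(8400 + 236550\right)} = \frac{1}{-5639658 + 244950} = \frac{1}{-5394708} = - \frac{1}{5394708}$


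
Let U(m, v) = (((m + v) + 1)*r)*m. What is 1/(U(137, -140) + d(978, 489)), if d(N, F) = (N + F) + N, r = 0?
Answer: 1/2445 ≈ 0.00040900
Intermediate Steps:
d(N, F) = F + 2*N (d(N, F) = (F + N) + N = F + 2*N)
U(m, v) = 0 (U(m, v) = (((m + v) + 1)*0)*m = ((1 + m + v)*0)*m = 0*m = 0)
1/(U(137, -140) + d(978, 489)) = 1/(0 + (489 + 2*978)) = 1/(0 + (489 + 1956)) = 1/(0 + 2445) = 1/2445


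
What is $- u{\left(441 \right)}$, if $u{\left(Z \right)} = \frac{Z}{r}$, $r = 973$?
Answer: $- \frac{63}{139} \approx -0.45324$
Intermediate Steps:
$u{\left(Z \right)} = \frac{Z}{973}$
$- u{\left(441 \right)} = - \frac{441}{973} = \left(-1\right) \frac{63}{139} = - \frac{63}{139}$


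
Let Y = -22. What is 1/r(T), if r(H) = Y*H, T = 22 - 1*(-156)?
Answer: -1/3916 ≈ -0.00025536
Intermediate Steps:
T = 178 (T = 22 + 156 = 178)
r(H) = -22*H
1/r(T) = 1/(-22*178) = 1/(-3916) = -1/3916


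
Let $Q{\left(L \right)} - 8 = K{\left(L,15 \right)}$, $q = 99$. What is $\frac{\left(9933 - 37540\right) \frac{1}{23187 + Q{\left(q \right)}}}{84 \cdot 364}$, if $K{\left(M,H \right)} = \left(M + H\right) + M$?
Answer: $- \frac{1453}{37669632} \approx -3.8572 \cdot 10^{-5}$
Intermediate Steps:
$K{\left(M,H \right)} = H + 2 M$ ($K{\left(M,H \right)} = \left(H + M\right) + M = H + 2 M$)
$Q{\left(L \right)} = 23 + 2 L$ ($Q{\left(L \right)} = 8 + \left(15 + 2 L\right) = 23 + 2 L$)
$\frac{\left(9933 - 37540\right) \frac{1}{23187 + Q{\left(q \right)}}}{84 \cdot 364} = \frac{\left(9933 - 37540\right) \frac{1}{23187 + \left(23 + 2 \cdot 99\right)}}{84 \cdot 364} = \frac{\left(-27607\right) \frac{1}{23187 + \left(23 + 198\right)}}{30576} = - \frac{27607}{23187 + 221} \cdot \frac{1}{30576} = - \frac{27607}{23408} \cdot \frac{1}{30576} = \left(-27607\right) \frac{1}{23408} \cdot \frac{1}{30576} = \left(- \frac{1453}{1232}\right) \frac{1}{30576} = - \frac{1453}{37669632}$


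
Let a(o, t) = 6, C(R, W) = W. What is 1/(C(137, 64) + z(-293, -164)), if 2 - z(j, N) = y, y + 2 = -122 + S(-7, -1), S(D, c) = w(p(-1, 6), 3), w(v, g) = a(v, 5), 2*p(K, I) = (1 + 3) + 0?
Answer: 1/184 ≈ 0.0054348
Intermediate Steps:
p(K, I) = 2 (p(K, I) = ((1 + 3) + 0)/2 = (4 + 0)/2 = (½)*4 = 2)
w(v, g) = 6
S(D, c) = 6
y = -118 (y = -2 + (-122 + 6) = -2 - 116 = -118)
z(j, N) = 120 (z(j, N) = 2 - 1*(-118) = 2 + 118 = 120)
1/(C(137, 64) + z(-293, -164)) = 1/(64 + 120) = 1/184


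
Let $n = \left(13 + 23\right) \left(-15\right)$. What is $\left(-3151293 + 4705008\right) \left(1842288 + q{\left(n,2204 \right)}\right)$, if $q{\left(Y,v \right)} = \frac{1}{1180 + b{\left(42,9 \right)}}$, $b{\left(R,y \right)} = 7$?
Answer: $\frac{3397657524958755}{1187} \approx 2.8624 \cdot 10^{12}$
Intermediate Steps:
$n = -540$ ($n = 36 \left(-15\right) = -540$)
$q{\left(Y,v \right)} = \frac{1}{1187}$ ($q{\left(Y,v \right)} = \frac{1}{1180 + 7} = \frac{1}{1187}$)
$\left(-3151293 + 4705008\right) \left(1842288 + q{\left(n,2204 \right)}\right) = \left(-3151293 + 4705008\right) \left(1842288 + \frac{1}{1187}\right) = 1553715 \cdot \frac{2186795857}{1187} = \frac{3397657524958755}{1187}$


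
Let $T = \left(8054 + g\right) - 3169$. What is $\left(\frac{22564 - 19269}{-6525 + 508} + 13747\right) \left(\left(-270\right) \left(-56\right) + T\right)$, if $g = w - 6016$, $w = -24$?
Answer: $\frac{1155078721860}{6017} \approx 1.9197 \cdot 10^{8}$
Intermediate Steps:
$g = -6040$ ($g = -24 - 6016 = -6040$)
$T = -1155$ ($T = \left(8054 - 6040\right) - 3169 = 2014 - 3169 = -1155$)
$\left(\frac{22564 - 19269}{-6525 + 508} + 13747\right) \left(\left(-270\right) \left(-56\right) + T\right) = \left(\frac{22564 - 19269}{-6525 + 508} + 13747\right) \left(\left(-270\right) \left(-56\right) - 1155\right) = \left(\frac{3295}{-6017} + 13747\right) \left(15120 - 1155\right) = \left(3295 \left(- \frac{1}{6017}\right) + 13747\right) 13965 = \left(- \frac{3295}{6017} + 13747\right) 13965 = \frac{82712404}{6017} \cdot 13965 = \frac{1155078721860}{6017}$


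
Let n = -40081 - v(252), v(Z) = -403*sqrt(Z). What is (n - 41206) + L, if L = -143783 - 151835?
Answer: -376905 + 2418*sqrt(7) ≈ -3.7051e+5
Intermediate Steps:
L = -295618
n = -40081 + 2418*sqrt(7) (n = -40081 - (-403)*sqrt(252) = -40081 - (-403)*6*sqrt(7) = -40081 - (-2418)*sqrt(7) = -40081 + 2418*sqrt(7) ≈ -33684.)
(n - 41206) + L = ((-40081 + 2418*sqrt(7)) - 41206) - 295618 = (-81287 + 2418*sqrt(7)) - 295618 = -376905 + 2418*sqrt(7)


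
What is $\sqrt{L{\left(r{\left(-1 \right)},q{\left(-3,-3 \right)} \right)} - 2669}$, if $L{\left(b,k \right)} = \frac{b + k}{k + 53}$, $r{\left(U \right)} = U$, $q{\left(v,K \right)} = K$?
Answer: $\frac{i \sqrt{66727}}{5} \approx 51.663 i$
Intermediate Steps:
$L{\left(b,k \right)} = \frac{b + k}{53 + k}$
$\sqrt{L{\left(r{\left(-1 \right)},q{\left(-3,-3 \right)} \right)} - 2669} = \sqrt{\frac{-1 - 3}{53 - 3} - 2669} = \sqrt{\frac{1}{50} \left(-4\right) - 2669} = \sqrt{- \frac{2}{25} - 2669} = \sqrt{- \frac{66727}{25}} = \frac{i \sqrt{66727}}{5}$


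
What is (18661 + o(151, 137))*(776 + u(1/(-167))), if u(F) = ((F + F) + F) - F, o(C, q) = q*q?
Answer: 4850553700/167 ≈ 2.9045e+7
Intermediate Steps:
o(C, q) = q²
u(F) = 2*F (u(F) = (2*F + F) - F = 3*F - F = 2*F)
(18661 + o(151, 137))*(776 + u(1/(-167))) = (18661 + 137²)*(776 + 2/(-167)) = (18661 + 18769)*(776 + 2*(-1/167)) = 37430*(776 - 2/167) = 37430*(129590/167) = 4850553700/167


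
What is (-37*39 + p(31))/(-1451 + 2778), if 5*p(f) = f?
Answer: -7184/6635 ≈ -1.0827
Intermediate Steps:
p(f) = f/5
(-37*39 + p(31))/(-1451 + 2778) = (-37*39 + (⅕)*31)/(-1451 + 2778) = (-1443 + 31/5)/1327 = -7184/5*1/1327 = -7184/6635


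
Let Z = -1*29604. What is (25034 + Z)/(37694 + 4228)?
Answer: -2285/20961 ≈ -0.10901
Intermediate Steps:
Z = -29604
(25034 + Z)/(37694 + 4228) = (25034 - 29604)/(37694 + 4228) = -4570/41922 = -4570*1/41922 = -2285/20961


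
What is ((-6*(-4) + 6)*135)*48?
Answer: 194400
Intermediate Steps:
((-6*(-4) + 6)*135)*48 = ((24 + 6)*135)*48 = (30*135)*48 = 4050*48 = 194400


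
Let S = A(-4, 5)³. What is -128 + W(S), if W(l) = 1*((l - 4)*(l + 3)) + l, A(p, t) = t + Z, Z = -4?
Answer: -139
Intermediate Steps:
A(p, t) = -4 + t (A(p, t) = t - 4 = -4 + t)
S = 1 (S = (-4 + 5)³ = 1³ = 1)
W(l) = l + (-4 + l)*(3 + l) (W(l) = 1*((-4 + l)*(3 + l)) + l = (-4 + l)*(3 + l) + l = l + (-4 + l)*(3 + l))
-128 + W(S) = -128 + (-12 + 1²) = -128 + (-12 + 1) = -128 - 11 = -139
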